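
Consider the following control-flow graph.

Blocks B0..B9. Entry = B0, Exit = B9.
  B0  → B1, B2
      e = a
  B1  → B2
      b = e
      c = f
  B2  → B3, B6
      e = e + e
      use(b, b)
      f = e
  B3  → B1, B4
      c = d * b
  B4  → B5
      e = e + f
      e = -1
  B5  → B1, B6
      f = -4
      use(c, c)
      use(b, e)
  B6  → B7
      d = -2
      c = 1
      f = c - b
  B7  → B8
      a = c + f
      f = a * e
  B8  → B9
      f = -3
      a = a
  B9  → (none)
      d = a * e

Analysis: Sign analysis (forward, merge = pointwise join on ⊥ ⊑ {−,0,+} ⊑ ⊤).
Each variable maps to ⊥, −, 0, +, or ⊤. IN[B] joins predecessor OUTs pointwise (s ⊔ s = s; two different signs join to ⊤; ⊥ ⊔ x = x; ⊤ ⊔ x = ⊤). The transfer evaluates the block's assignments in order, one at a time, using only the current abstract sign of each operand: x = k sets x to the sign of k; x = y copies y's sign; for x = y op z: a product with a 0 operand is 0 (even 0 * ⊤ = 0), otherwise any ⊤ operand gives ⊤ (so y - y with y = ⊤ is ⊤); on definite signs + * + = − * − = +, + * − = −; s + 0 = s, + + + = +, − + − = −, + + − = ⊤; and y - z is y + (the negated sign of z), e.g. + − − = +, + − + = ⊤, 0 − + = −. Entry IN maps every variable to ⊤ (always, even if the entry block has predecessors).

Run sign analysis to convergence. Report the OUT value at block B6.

Per-block solution:
  B0:   IN=(all ⊤)   OUT=(all ⊤)
  B1:   IN=(all ⊤)   OUT=(all ⊤)
  B2:   IN=(all ⊤)   OUT=(all ⊤)
  B3:   IN=(all ⊤)   OUT=(all ⊤)
  B4:   IN=(all ⊤)   OUT={e:-; rest ⊤}
  B5:   IN={e:-; rest ⊤}   OUT={e:-, f:-; rest ⊤}
  B6:   IN=(all ⊤)   OUT={c:+, d:-; rest ⊤}
  B7:   IN={c:+, d:-; rest ⊤}   OUT={c:+, d:-; rest ⊤}
  B8:   IN={c:+, d:-; rest ⊤}   OUT={c:+, d:-, f:-; rest ⊤}
  B9:   IN={c:+, d:-, f:-; rest ⊤}   OUT={c:+, f:-; rest ⊤}

Merge at B6: IN[B6] = OUT[B2] ⊔ OUT[B5] = {a: ⊤, b: ⊤, c: ⊤, d: ⊤, e: ⊤, f: ⊤}
Applying B6's transfer function to that IN value gives OUT[B6] (row B6 above).

Answer: {a: ⊤, b: ⊤, c: +, d: -, e: ⊤, f: ⊤}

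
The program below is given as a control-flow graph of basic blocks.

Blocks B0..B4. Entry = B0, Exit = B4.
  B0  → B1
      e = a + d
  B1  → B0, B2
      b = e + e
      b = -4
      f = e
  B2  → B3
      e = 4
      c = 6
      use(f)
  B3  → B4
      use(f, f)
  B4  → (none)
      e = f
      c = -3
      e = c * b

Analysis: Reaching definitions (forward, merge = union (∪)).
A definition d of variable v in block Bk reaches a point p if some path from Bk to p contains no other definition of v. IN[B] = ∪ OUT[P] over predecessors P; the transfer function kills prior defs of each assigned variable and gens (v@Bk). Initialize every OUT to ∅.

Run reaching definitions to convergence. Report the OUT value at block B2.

Converged values:
  B0:   IN={b@B1, e@B0, f@B1}   OUT={b@B1, e@B0, f@B1}
  B1:   IN={b@B1, e@B0, f@B1}   OUT={b@B1, e@B0, f@B1}
  B2:   IN={b@B1, e@B0, f@B1}   OUT={b@B1, c@B2, e@B2, f@B1}
  B3:   IN={b@B1, c@B2, e@B2, f@B1}   OUT={b@B1, c@B2, e@B2, f@B1}
  B4:   IN={b@B1, c@B2, e@B2, f@B1}   OUT={b@B1, c@B4, e@B4, f@B1}

Merge at B2: IN[B2] = OUT[B1] = {b@B1, e@B0, f@B1}
Applying B2's transfer function to that IN value gives OUT[B2] (row B2 above).

Answer: {b@B1, c@B2, e@B2, f@B1}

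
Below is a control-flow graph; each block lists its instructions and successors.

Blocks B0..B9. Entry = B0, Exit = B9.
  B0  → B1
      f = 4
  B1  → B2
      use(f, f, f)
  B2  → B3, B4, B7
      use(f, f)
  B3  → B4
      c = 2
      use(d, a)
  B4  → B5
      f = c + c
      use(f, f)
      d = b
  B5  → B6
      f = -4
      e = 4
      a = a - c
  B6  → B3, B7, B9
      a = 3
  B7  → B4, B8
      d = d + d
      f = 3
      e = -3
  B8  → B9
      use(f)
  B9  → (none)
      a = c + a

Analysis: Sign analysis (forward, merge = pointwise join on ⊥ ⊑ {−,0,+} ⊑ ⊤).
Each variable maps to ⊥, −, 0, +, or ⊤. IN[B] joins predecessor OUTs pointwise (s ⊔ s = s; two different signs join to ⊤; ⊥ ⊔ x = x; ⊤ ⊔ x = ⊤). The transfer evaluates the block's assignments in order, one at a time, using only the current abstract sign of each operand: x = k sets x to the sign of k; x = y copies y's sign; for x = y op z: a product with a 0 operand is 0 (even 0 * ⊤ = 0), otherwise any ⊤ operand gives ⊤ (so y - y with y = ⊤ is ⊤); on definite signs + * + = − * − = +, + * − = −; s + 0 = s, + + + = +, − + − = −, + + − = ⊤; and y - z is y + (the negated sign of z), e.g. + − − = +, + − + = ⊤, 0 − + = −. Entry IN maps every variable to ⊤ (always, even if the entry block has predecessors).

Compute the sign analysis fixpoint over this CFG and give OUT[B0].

Per-block solution:
  B0:   IN=(all ⊤)   OUT={f:+; rest ⊤}
  B1:   IN={f:+; rest ⊤}   OUT={f:+; rest ⊤}
  B2:   IN={f:+; rest ⊤}   OUT={f:+; rest ⊤}
  B3:   IN=(all ⊤)   OUT={c:+; rest ⊤}
  B4:   IN=(all ⊤)   OUT=(all ⊤)
  B5:   IN=(all ⊤)   OUT={e:+, f:-; rest ⊤}
  B6:   IN={e:+, f:-; rest ⊤}   OUT={a:+, e:+, f:-; rest ⊤}
  B7:   IN=(all ⊤)   OUT={e:-, f:+; rest ⊤}
  B8:   IN={e:-, f:+; rest ⊤}   OUT={e:-, f:+; rest ⊤}
  B9:   IN=(all ⊤)   OUT=(all ⊤)

B0 is the boundary node: IN[B0] = {a: ⊤, b: ⊤, c: ⊤, d: ⊤, e: ⊤, f: ⊤}
Applying B0's transfer function to that IN value gives OUT[B0] (row B0 above).

Answer: {a: ⊤, b: ⊤, c: ⊤, d: ⊤, e: ⊤, f: +}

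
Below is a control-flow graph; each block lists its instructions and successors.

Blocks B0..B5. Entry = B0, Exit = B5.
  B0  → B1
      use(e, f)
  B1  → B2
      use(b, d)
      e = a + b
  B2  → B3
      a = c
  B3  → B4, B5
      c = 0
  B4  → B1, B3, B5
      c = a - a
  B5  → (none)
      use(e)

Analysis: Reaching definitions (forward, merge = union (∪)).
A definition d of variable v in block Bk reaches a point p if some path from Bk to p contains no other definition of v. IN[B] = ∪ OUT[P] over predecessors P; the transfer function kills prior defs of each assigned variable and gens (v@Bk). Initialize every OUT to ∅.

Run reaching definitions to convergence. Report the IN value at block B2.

Per-block solution:
  B0:   IN={}   OUT={}
  B1:   IN={a@B2, c@B4, e@B1}   OUT={a@B2, c@B4, e@B1}
  B2:   IN={a@B2, c@B4, e@B1}   OUT={a@B2, c@B4, e@B1}
  B3:   IN={a@B2, c@B4, e@B1}   OUT={a@B2, c@B3, e@B1}
  B4:   IN={a@B2, c@B3, e@B1}   OUT={a@B2, c@B4, e@B1}
  B5:   IN={a@B2, c@B3, c@B4, e@B1}   OUT={a@B2, c@B3, c@B4, e@B1}

Merge at B2: IN[B2] = OUT[B1] = {a@B2, c@B4, e@B1}

Answer: {a@B2, c@B4, e@B1}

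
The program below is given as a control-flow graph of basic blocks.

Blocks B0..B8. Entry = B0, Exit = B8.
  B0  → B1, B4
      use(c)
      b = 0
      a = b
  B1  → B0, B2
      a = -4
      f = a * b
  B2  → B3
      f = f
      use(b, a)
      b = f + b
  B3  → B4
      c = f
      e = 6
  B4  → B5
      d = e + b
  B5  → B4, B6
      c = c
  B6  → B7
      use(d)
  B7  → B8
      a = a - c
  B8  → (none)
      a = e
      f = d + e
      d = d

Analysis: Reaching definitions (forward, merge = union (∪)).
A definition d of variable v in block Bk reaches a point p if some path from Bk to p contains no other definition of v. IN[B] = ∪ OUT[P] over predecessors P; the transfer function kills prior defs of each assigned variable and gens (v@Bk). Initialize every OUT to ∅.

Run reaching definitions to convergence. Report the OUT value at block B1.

Fixpoint table:
  B0: | IN={a@B1, b@B0, f@B1} | OUT={a@B0, b@B0, f@B1}
  B1: | IN={a@B0, b@B0, f@B1} | OUT={a@B1, b@B0, f@B1}
  B2: | IN={a@B1, b@B0, f@B1} | OUT={a@B1, b@B2, f@B2}
  B3: | IN={a@B1, b@B2, f@B2} | OUT={a@B1, b@B2, c@B3, e@B3, f@B2}
  B4: | IN={a@B0, a@B1, b@B0, b@B2, c@B3, c@B5, d@B4, e@B3, f@B1, f@B2} | OUT={a@B0, a@B1, b@B0, b@B2, c@B3, c@B5, d@B4, e@B3, f@B1, f@B2}
  B5: | IN={a@B0, a@B1, b@B0, b@B2, c@B3, c@B5, d@B4, e@B3, f@B1, f@B2} | OUT={a@B0, a@B1, b@B0, b@B2, c@B5, d@B4, e@B3, f@B1, f@B2}
  B6: | IN={a@B0, a@B1, b@B0, b@B2, c@B5, d@B4, e@B3, f@B1, f@B2} | OUT={a@B0, a@B1, b@B0, b@B2, c@B5, d@B4, e@B3, f@B1, f@B2}
  B7: | IN={a@B0, a@B1, b@B0, b@B2, c@B5, d@B4, e@B3, f@B1, f@B2} | OUT={a@B7, b@B0, b@B2, c@B5, d@B4, e@B3, f@B1, f@B2}
  B8: | IN={a@B7, b@B0, b@B2, c@B5, d@B4, e@B3, f@B1, f@B2} | OUT={a@B8, b@B0, b@B2, c@B5, d@B8, e@B3, f@B8}

Merge at B1: IN[B1] = OUT[B0] = {a@B0, b@B0, f@B1}
Applying B1's transfer function to that IN value gives OUT[B1] (row B1 above).

Answer: {a@B1, b@B0, f@B1}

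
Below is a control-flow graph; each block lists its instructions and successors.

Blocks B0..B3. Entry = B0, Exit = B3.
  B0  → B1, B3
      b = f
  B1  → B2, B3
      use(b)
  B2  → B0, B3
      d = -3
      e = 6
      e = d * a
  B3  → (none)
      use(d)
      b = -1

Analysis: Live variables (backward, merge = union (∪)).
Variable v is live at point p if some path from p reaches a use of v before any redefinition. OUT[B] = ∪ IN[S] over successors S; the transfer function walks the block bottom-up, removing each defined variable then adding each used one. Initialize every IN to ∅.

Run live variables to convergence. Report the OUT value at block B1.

Answer: {a, d, f}

Working:
Per-block solution:
  B0:   IN={a, d, f}   OUT={a, b, d, f}
  B1:   IN={a, b, d, f}   OUT={a, d, f}
  B2:   IN={a, f}   OUT={a, d, f}
  B3:   IN={d}   OUT={}

Merge at B1: OUT[B1] = IN[B2] ⊔ IN[B3] = {a, d, f}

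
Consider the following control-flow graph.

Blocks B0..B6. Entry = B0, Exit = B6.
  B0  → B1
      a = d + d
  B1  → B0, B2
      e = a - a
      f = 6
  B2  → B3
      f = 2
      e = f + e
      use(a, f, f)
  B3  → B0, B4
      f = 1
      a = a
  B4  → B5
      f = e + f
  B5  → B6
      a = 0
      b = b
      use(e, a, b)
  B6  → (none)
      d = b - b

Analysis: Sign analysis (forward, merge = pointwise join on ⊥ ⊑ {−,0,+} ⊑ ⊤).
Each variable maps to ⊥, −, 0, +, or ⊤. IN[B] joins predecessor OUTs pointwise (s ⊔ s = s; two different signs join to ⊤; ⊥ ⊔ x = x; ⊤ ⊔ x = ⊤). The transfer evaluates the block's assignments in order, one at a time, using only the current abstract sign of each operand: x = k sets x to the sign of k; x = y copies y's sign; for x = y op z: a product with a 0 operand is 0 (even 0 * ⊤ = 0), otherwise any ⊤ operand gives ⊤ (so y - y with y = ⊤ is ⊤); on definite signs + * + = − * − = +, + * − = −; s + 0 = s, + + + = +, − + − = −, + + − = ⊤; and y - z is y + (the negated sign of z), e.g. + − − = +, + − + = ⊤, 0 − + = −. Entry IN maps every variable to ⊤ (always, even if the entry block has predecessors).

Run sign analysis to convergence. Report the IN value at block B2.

Fixpoint table:
  B0:  IN=(all ⊤)  OUT=(all ⊤)
  B1:  IN=(all ⊤)  OUT={f:+; rest ⊤}
  B2:  IN={f:+; rest ⊤}  OUT={f:+; rest ⊤}
  B3:  IN={f:+; rest ⊤}  OUT={f:+; rest ⊤}
  B4:  IN={f:+; rest ⊤}  OUT=(all ⊤)
  B5:  IN=(all ⊤)  OUT={a:0; rest ⊤}
  B6:  IN={a:0; rest ⊤}  OUT={a:0; rest ⊤}

Merge at B2: IN[B2] = OUT[B1] = {a: ⊤, b: ⊤, c: ⊤, d: ⊤, e: ⊤, f: +}

Answer: {a: ⊤, b: ⊤, c: ⊤, d: ⊤, e: ⊤, f: +}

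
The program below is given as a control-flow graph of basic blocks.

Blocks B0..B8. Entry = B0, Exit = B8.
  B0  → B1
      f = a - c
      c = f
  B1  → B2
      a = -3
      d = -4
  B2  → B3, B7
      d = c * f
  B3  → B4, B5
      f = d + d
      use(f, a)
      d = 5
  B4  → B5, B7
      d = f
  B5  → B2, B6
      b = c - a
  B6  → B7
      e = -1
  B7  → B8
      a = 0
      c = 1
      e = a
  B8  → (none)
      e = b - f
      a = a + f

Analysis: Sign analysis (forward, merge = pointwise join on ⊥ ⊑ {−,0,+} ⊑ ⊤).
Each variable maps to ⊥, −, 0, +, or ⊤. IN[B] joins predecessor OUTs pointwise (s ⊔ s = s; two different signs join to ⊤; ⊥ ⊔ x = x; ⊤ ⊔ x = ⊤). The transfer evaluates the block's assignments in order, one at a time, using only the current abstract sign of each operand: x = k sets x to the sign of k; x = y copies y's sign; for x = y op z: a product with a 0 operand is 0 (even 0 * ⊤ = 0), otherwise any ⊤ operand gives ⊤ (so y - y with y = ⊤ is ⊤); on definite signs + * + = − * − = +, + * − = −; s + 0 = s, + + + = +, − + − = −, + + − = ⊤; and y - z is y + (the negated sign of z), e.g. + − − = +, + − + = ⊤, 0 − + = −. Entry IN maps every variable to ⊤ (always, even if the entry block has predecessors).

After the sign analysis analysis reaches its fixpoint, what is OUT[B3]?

Answer: {a: -, b: ⊤, c: ⊤, d: +, e: ⊤, f: ⊤}

Working:
Fixpoint table:
  B0:  IN=(all ⊤)  OUT=(all ⊤)
  B1:  IN=(all ⊤)  OUT={a:-, d:-; rest ⊤}
  B2:  IN={a:-; rest ⊤}  OUT={a:-; rest ⊤}
  B3:  IN={a:-; rest ⊤}  OUT={a:-, d:+; rest ⊤}
  B4:  IN={a:-, d:+; rest ⊤}  OUT={a:-; rest ⊤}
  B5:  IN={a:-; rest ⊤}  OUT={a:-; rest ⊤}
  B6:  IN={a:-; rest ⊤}  OUT={a:-, e:-; rest ⊤}
  B7:  IN={a:-; rest ⊤}  OUT={a:0, c:+, e:0; rest ⊤}
  B8:  IN={a:0, c:+, e:0; rest ⊤}  OUT={c:+; rest ⊤}

Merge at B3: IN[B3] = OUT[B2] = {a: -, b: ⊤, c: ⊤, d: ⊤, e: ⊤, f: ⊤}
Applying B3's transfer function to that IN value gives OUT[B3] (row B3 above).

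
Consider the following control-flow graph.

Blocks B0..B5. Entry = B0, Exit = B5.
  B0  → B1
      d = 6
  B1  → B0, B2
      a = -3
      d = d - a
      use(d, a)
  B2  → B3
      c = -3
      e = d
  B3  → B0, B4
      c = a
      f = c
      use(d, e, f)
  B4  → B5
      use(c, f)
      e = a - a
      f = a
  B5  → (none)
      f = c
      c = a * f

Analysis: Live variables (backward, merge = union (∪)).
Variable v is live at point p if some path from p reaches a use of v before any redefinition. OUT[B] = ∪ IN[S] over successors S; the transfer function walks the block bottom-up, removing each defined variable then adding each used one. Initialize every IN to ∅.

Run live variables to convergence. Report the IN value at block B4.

Answer: {a, c, f}

Working:
Per-block solution:
  B0: | IN={} | OUT={d}
  B1: | IN={d} | OUT={a, d}
  B2: | IN={a, d} | OUT={a, d, e}
  B3: | IN={a, d, e} | OUT={a, c, f}
  B4: | IN={a, c, f} | OUT={a, c}
  B5: | IN={a, c} | OUT={}

Merge at B4: OUT[B4] = IN[B5] = {a, c}
Applying B4's transfer function to that OUT value gives IN[B4] (row B4 above).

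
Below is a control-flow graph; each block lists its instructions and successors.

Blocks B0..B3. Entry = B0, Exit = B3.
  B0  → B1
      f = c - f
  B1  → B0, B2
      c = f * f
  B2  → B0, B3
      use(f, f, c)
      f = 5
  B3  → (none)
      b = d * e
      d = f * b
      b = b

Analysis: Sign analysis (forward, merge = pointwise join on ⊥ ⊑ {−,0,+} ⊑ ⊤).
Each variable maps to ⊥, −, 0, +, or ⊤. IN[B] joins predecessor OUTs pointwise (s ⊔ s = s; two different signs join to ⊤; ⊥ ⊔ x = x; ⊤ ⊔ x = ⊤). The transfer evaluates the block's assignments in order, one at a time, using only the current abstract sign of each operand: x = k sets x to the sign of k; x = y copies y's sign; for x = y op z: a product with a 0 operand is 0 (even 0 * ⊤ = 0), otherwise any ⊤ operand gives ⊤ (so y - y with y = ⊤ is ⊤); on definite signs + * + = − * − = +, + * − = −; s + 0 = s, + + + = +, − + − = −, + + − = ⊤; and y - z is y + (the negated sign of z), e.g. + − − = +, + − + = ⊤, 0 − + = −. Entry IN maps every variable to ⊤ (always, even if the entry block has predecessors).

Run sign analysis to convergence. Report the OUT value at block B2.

Per-block solution:
  B0:   IN=(all ⊤)   OUT=(all ⊤)
  B1:   IN=(all ⊤)   OUT=(all ⊤)
  B2:   IN=(all ⊤)   OUT={f:+; rest ⊤}
  B3:   IN={f:+; rest ⊤}   OUT={f:+; rest ⊤}

Merge at B2: IN[B2] = OUT[B1] = {a: ⊤, b: ⊤, c: ⊤, d: ⊤, e: ⊤, f: ⊤}
Applying B2's transfer function to that IN value gives OUT[B2] (row B2 above).

Answer: {a: ⊤, b: ⊤, c: ⊤, d: ⊤, e: ⊤, f: +}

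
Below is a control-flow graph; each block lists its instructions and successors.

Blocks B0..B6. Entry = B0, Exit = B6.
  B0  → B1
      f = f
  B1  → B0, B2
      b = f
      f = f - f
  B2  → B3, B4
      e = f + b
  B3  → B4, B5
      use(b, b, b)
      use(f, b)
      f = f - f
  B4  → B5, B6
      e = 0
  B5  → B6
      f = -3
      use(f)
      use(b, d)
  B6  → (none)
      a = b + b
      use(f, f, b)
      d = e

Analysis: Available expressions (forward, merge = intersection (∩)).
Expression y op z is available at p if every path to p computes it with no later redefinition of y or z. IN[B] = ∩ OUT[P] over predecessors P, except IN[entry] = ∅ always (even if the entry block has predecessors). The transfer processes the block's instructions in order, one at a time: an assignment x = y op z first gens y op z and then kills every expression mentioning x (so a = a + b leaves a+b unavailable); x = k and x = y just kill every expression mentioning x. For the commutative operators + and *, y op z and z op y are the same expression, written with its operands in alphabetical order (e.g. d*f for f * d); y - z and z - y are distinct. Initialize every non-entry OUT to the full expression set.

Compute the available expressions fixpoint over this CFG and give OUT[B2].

Fixpoint table:
  B0:   IN={}   OUT={}
  B1:   IN={}   OUT={}
  B2:   IN={}   OUT={b+f}
  B3:   IN={b+f}   OUT={}
  B4:   IN={}   OUT={}
  B5:   IN={}   OUT={}
  B6:   IN={}   OUT={b+b}

Merge at B2: IN[B2] = OUT[B1] = {}
Applying B2's transfer function to that IN value gives OUT[B2] (row B2 above).

Answer: {b+f}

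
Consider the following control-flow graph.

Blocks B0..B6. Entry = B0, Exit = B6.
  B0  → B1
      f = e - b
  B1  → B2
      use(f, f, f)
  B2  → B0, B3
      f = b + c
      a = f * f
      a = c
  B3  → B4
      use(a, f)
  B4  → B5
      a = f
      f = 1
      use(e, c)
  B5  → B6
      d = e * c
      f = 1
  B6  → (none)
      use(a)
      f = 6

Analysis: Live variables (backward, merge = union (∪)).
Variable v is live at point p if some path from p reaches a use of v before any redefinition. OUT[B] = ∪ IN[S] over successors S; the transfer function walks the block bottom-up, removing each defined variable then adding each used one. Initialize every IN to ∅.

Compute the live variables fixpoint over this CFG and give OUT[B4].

Converged values:
  B0:  IN={b, c, e}  OUT={b, c, e, f}
  B1:  IN={b, c, e, f}  OUT={b, c, e}
  B2:  IN={b, c, e}  OUT={a, b, c, e, f}
  B3:  IN={a, c, e, f}  OUT={c, e, f}
  B4:  IN={c, e, f}  OUT={a, c, e}
  B5:  IN={a, c, e}  OUT={a}
  B6:  IN={a}  OUT={}

Merge at B4: OUT[B4] = IN[B5] = {a, c, e}

Answer: {a, c, e}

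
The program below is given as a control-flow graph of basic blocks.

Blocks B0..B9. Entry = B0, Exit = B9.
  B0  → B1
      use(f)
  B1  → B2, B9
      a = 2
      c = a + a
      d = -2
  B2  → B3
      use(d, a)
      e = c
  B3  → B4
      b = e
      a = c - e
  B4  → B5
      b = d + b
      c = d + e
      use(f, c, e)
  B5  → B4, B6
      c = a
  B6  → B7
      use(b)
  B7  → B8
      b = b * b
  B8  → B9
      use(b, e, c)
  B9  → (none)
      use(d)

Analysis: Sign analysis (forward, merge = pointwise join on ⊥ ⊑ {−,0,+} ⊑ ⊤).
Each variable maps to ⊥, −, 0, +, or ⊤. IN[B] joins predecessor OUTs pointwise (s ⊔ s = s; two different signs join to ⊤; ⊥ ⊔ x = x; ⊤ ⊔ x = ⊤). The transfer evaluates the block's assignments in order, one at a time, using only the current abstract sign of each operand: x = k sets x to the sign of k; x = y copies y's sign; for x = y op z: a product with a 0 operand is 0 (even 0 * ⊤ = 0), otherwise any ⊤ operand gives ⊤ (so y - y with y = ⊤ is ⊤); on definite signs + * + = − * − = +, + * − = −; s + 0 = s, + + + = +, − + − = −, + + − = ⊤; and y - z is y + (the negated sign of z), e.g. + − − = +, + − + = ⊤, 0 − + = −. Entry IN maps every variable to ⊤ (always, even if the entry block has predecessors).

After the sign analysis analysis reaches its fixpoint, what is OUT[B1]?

Per-block solution:
  B0:   IN=(all ⊤)   OUT=(all ⊤)
  B1:   IN=(all ⊤)   OUT={a:+, c:+, d:-; rest ⊤}
  B2:   IN={a:+, c:+, d:-; rest ⊤}   OUT={a:+, c:+, d:-, e:+; rest ⊤}
  B3:   IN={a:+, c:+, d:-, e:+; rest ⊤}   OUT={b:+, c:+, d:-, e:+; rest ⊤}
  B4:   IN={d:-, e:+; rest ⊤}   OUT={d:-, e:+; rest ⊤}
  B5:   IN={d:-, e:+; rest ⊤}   OUT={d:-, e:+; rest ⊤}
  B6:   IN={d:-, e:+; rest ⊤}   OUT={d:-, e:+; rest ⊤}
  B7:   IN={d:-, e:+; rest ⊤}   OUT={d:-, e:+; rest ⊤}
  B8:   IN={d:-, e:+; rest ⊤}   OUT={d:-, e:+; rest ⊤}
  B9:   IN={d:-; rest ⊤}   OUT={d:-; rest ⊤}

Merge at B1: IN[B1] = OUT[B0] = {a: ⊤, b: ⊤, c: ⊤, d: ⊤, e: ⊤, f: ⊤}
Applying B1's transfer function to that IN value gives OUT[B1] (row B1 above).

Answer: {a: +, b: ⊤, c: +, d: -, e: ⊤, f: ⊤}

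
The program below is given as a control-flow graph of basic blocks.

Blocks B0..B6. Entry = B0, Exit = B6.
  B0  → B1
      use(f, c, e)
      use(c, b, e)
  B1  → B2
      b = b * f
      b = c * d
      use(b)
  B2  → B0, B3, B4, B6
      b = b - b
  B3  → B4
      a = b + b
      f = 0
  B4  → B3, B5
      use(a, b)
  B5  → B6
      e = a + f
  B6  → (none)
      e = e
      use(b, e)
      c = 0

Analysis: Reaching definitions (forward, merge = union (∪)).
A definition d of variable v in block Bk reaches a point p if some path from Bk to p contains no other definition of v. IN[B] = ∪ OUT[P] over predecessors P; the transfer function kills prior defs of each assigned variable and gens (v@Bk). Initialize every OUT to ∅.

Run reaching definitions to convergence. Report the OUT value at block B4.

Per-block solution:
  B0:  IN={b@B2}  OUT={b@B2}
  B1:  IN={b@B2}  OUT={b@B1}
  B2:  IN={b@B1}  OUT={b@B2}
  B3:  IN={a@B3, b@B2, f@B3}  OUT={a@B3, b@B2, f@B3}
  B4:  IN={a@B3, b@B2, f@B3}  OUT={a@B3, b@B2, f@B3}
  B5:  IN={a@B3, b@B2, f@B3}  OUT={a@B3, b@B2, e@B5, f@B3}
  B6:  IN={a@B3, b@B2, e@B5, f@B3}  OUT={a@B3, b@B2, c@B6, e@B6, f@B3}

Merge at B4: IN[B4] = OUT[B2] ⊔ OUT[B3] = {a@B3, b@B2, f@B3}
Applying B4's transfer function to that IN value gives OUT[B4] (row B4 above).

Answer: {a@B3, b@B2, f@B3}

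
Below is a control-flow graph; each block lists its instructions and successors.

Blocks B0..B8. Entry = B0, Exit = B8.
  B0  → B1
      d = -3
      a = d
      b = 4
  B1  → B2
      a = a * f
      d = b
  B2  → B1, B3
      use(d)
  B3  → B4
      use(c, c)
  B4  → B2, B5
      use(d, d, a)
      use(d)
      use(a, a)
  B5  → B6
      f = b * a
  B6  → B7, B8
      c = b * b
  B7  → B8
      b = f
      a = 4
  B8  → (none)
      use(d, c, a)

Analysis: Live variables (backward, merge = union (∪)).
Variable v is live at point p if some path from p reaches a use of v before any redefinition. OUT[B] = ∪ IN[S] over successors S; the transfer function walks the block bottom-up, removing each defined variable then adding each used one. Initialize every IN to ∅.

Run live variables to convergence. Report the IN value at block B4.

Per-block solution:
  B0: | IN={c, f} | OUT={a, b, c, f}
  B1: | IN={a, b, c, f} | OUT={a, b, c, d, f}
  B2: | IN={a, b, c, d, f} | OUT={a, b, c, d, f}
  B3: | IN={a, b, c, d, f} | OUT={a, b, c, d, f}
  B4: | IN={a, b, c, d, f} | OUT={a, b, c, d, f}
  B5: | IN={a, b, d} | OUT={a, b, d, f}
  B6: | IN={a, b, d, f} | OUT={a, c, d, f}
  B7: | IN={c, d, f} | OUT={a, c, d}
  B8: | IN={a, c, d} | OUT={}

Merge at B4: OUT[B4] = IN[B2] ⊔ IN[B5] = {a, b, c, d, f}
Applying B4's transfer function to that OUT value gives IN[B4] (row B4 above).

Answer: {a, b, c, d, f}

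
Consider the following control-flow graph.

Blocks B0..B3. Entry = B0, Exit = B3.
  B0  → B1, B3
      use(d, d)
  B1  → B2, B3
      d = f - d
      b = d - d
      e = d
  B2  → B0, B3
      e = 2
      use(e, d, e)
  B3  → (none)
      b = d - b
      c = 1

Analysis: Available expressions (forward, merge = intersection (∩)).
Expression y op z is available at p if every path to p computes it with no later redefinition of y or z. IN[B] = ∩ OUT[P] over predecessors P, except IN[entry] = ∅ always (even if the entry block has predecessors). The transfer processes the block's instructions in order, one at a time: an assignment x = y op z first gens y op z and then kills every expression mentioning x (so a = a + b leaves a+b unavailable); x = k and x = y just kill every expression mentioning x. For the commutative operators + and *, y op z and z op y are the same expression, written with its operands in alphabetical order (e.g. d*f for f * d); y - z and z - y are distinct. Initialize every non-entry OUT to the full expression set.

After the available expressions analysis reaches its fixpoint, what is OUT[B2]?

Answer: {d-d}

Derivation:
Fixpoint table:
  B0: | IN={} | OUT={}
  B1: | IN={} | OUT={d-d}
  B2: | IN={d-d} | OUT={d-d}
  B3: | IN={} | OUT={}

Merge at B2: IN[B2] = OUT[B1] = {d-d}
Applying B2's transfer function to that IN value gives OUT[B2] (row B2 above).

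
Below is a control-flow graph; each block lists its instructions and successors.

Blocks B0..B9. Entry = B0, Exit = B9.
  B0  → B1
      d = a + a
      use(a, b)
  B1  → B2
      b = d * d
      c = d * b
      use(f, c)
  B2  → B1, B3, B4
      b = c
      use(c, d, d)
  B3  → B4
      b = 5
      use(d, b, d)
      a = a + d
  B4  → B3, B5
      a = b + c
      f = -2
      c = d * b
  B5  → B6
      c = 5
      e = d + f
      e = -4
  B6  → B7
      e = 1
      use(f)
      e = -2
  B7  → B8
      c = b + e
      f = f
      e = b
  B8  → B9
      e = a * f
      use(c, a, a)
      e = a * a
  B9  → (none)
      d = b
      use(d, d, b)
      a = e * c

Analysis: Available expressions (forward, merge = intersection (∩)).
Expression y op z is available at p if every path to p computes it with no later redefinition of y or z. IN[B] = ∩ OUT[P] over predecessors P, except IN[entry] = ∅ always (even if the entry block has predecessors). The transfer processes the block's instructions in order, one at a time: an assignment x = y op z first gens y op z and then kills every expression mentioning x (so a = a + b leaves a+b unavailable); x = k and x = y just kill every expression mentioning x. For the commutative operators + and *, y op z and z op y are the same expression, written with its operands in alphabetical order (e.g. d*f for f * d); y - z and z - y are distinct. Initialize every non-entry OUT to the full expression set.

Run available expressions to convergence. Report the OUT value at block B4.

Fixpoint table:
  B0:  IN={}  OUT={a+a}
  B1:  IN={a+a}  OUT={a+a, b*d, d*d}
  B2:  IN={a+a, b*d, d*d}  OUT={a+a, d*d}
  B3:  IN={d*d}  OUT={d*d}
  B4:  IN={d*d}  OUT={b*d, d*d}
  B5:  IN={b*d, d*d}  OUT={b*d, d*d, d+f}
  B6:  IN={b*d, d*d, d+f}  OUT={b*d, d*d, d+f}
  B7:  IN={b*d, d*d, d+f}  OUT={b*d, d*d}
  B8:  IN={b*d, d*d}  OUT={a*a, a*f, b*d, d*d}
  B9:  IN={a*a, a*f, b*d, d*d}  OUT={c*e}

Merge at B4: IN[B4] = OUT[B2] ∩ OUT[B3] = {d*d}
Applying B4's transfer function to that IN value gives OUT[B4] (row B4 above).

Answer: {b*d, d*d}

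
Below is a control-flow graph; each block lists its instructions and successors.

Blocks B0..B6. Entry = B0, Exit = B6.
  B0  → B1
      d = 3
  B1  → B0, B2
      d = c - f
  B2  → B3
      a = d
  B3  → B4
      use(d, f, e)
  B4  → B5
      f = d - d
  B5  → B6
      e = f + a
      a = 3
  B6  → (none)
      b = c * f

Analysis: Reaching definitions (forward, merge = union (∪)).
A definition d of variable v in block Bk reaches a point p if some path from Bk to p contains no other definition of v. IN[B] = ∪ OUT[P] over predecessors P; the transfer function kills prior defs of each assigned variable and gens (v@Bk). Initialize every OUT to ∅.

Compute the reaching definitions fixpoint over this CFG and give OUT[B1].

Answer: {d@B1}

Trace:
Fixpoint table:
  B0: | IN={d@B1} | OUT={d@B0}
  B1: | IN={d@B0} | OUT={d@B1}
  B2: | IN={d@B1} | OUT={a@B2, d@B1}
  B3: | IN={a@B2, d@B1} | OUT={a@B2, d@B1}
  B4: | IN={a@B2, d@B1} | OUT={a@B2, d@B1, f@B4}
  B5: | IN={a@B2, d@B1, f@B4} | OUT={a@B5, d@B1, e@B5, f@B4}
  B6: | IN={a@B5, d@B1, e@B5, f@B4} | OUT={a@B5, b@B6, d@B1, e@B5, f@B4}

Merge at B1: IN[B1] = OUT[B0] = {d@B0}
Applying B1's transfer function to that IN value gives OUT[B1] (row B1 above).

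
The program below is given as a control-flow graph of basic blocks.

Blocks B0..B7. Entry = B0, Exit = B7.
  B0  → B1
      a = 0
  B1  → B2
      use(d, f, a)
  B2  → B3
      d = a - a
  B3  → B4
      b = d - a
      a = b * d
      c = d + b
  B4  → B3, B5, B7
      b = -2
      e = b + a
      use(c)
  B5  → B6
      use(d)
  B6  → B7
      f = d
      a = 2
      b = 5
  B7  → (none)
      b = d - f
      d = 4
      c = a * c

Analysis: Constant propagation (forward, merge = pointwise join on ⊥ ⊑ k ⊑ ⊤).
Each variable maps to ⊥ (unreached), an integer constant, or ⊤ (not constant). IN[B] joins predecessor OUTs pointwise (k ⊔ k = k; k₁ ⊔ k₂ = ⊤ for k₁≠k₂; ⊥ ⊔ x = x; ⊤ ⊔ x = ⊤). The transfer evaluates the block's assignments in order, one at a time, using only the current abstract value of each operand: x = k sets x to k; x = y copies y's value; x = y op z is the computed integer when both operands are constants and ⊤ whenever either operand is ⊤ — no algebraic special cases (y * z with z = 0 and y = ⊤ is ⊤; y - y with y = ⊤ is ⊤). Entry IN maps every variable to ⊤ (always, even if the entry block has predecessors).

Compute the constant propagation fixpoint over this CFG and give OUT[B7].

Fixpoint table:
  B0: | IN=(all ⊤) | OUT={a:0; rest ⊤}
  B1: | IN={a:0; rest ⊤} | OUT={a:0; rest ⊤}
  B2: | IN={a:0; rest ⊤} | OUT={a:0, d:0; rest ⊤}
  B3: | IN={a:0, d:0; rest ⊤} | OUT={a:0, b:0, c:0, d:0; rest ⊤}
  B4: | IN={a:0, b:0, c:0, d:0; rest ⊤} | OUT={a:0, b:-2, c:0, d:0, e:-2; rest ⊤}
  B5: | IN={a:0, b:-2, c:0, d:0, e:-2; rest ⊤} | OUT={a:0, b:-2, c:0, d:0, e:-2; rest ⊤}
  B6: | IN={a:0, b:-2, c:0, d:0, e:-2; rest ⊤} | OUT={a:2, b:5, c:0, d:0, e:-2, f:0; rest ⊤}
  B7: | IN={c:0, d:0, e:-2; rest ⊤} | OUT={d:4, e:-2; rest ⊤}

Merge at B7: IN[B7] = OUT[B4] ⊔ OUT[B6] = {a: ⊤, b: ⊤, c: 0, d: 0, e: -2, f: ⊤}
Applying B7's transfer function to that IN value gives OUT[B7] (row B7 above).

Answer: {a: ⊤, b: ⊤, c: ⊤, d: 4, e: -2, f: ⊤}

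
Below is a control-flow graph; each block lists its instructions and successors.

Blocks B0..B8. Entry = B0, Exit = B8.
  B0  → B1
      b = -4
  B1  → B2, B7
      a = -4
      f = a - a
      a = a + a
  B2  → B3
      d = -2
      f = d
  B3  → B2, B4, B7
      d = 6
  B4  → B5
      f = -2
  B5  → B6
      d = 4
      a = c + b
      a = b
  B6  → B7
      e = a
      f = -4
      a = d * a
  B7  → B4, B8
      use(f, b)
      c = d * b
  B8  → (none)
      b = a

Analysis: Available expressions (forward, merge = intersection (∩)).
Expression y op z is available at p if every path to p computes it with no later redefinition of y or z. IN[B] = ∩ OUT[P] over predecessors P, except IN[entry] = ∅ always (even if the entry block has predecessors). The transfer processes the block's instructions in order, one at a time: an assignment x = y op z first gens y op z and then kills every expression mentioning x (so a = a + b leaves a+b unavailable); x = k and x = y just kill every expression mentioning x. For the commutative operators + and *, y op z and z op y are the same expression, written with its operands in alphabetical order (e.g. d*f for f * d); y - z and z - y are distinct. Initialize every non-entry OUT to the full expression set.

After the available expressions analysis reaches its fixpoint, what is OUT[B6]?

Fixpoint table:
  B0:  IN={}  OUT={}
  B1:  IN={}  OUT={}
  B2:  IN={}  OUT={}
  B3:  IN={}  OUT={}
  B4:  IN={}  OUT={}
  B5:  IN={}  OUT={b+c}
  B6:  IN={b+c}  OUT={b+c}
  B7:  IN={}  OUT={b*d}
  B8:  IN={b*d}  OUT={}

Merge at B6: IN[B6] = OUT[B5] = {b+c}
Applying B6's transfer function to that IN value gives OUT[B6] (row B6 above).

Answer: {b+c}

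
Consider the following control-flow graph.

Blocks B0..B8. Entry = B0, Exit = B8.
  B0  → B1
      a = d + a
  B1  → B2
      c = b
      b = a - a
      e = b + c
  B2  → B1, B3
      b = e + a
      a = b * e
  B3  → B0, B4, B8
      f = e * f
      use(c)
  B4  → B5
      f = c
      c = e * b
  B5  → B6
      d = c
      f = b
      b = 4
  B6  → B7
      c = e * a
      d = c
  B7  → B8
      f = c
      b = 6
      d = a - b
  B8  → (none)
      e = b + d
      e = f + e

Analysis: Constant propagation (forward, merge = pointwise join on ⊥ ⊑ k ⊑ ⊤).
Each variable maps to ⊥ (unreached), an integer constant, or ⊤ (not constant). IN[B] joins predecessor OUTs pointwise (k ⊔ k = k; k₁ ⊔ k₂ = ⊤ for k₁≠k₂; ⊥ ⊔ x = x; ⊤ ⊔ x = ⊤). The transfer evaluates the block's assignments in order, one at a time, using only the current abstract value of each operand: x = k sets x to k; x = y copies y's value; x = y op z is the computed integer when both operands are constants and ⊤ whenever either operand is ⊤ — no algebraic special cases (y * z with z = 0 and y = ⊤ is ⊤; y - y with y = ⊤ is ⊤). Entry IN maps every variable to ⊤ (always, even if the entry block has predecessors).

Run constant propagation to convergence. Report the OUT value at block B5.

Fixpoint table:
  B0: | IN=(all ⊤) | OUT=(all ⊤)
  B1: | IN=(all ⊤) | OUT=(all ⊤)
  B2: | IN=(all ⊤) | OUT=(all ⊤)
  B3: | IN=(all ⊤) | OUT=(all ⊤)
  B4: | IN=(all ⊤) | OUT=(all ⊤)
  B5: | IN=(all ⊤) | OUT={b:4; rest ⊤}
  B6: | IN={b:4; rest ⊤} | OUT={b:4; rest ⊤}
  B7: | IN={b:4; rest ⊤} | OUT={b:6; rest ⊤}
  B8: | IN=(all ⊤) | OUT=(all ⊤)

Merge at B5: IN[B5] = OUT[B4] = {a: ⊤, b: ⊤, c: ⊤, d: ⊤, e: ⊤, f: ⊤}
Applying B5's transfer function to that IN value gives OUT[B5] (row B5 above).

Answer: {a: ⊤, b: 4, c: ⊤, d: ⊤, e: ⊤, f: ⊤}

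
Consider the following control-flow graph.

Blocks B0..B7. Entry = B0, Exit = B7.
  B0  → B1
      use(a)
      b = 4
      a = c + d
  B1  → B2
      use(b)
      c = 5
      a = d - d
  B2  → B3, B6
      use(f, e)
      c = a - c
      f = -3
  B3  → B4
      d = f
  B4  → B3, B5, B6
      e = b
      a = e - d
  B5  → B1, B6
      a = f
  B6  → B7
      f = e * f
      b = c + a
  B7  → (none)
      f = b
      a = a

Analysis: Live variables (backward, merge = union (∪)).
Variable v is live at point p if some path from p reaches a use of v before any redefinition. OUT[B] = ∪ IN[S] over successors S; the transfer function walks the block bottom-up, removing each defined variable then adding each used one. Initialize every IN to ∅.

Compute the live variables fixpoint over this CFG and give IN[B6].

Answer: {a, c, e, f}

Trace:
Fixpoint table:
  B0:   IN={a, c, d, e, f}   OUT={b, d, e, f}
  B1:   IN={b, d, e, f}   OUT={a, b, c, e, f}
  B2:   IN={a, b, c, e, f}   OUT={a, b, c, e, f}
  B3:   IN={b, c, f}   OUT={b, c, d, f}
  B4:   IN={b, c, d, f}   OUT={a, b, c, d, e, f}
  B5:   IN={b, c, d, e, f}   OUT={a, b, c, d, e, f}
  B6:   IN={a, c, e, f}   OUT={a, b}
  B7:   IN={a, b}   OUT={}

Merge at B6: OUT[B6] = IN[B7] = {a, b}
Applying B6's transfer function to that OUT value gives IN[B6] (row B6 above).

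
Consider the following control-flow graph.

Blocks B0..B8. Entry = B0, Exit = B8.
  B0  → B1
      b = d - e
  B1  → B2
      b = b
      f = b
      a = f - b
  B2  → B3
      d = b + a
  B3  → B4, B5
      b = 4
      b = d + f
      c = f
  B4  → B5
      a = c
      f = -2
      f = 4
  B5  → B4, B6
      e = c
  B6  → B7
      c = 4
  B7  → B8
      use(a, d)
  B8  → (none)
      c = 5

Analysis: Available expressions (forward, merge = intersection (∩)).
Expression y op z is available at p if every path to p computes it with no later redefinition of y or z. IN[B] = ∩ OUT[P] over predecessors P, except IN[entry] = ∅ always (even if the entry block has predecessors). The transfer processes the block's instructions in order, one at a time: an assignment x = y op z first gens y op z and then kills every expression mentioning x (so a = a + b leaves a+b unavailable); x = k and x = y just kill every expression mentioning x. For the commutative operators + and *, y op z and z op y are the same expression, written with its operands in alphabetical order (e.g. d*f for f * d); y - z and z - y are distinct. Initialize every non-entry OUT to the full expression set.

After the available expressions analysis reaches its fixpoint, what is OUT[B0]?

Converged values:
  B0: | IN={} | OUT={d-e}
  B1: | IN={d-e} | OUT={d-e, f-b}
  B2: | IN={d-e, f-b} | OUT={a+b, f-b}
  B3: | IN={a+b, f-b} | OUT={d+f}
  B4: | IN={} | OUT={}
  B5: | IN={} | OUT={}
  B6: | IN={} | OUT={}
  B7: | IN={} | OUT={}
  B8: | IN={} | OUT={}

B0 is the boundary node: IN[B0] = {}
Applying B0's transfer function to that IN value gives OUT[B0] (row B0 above).

Answer: {d-e}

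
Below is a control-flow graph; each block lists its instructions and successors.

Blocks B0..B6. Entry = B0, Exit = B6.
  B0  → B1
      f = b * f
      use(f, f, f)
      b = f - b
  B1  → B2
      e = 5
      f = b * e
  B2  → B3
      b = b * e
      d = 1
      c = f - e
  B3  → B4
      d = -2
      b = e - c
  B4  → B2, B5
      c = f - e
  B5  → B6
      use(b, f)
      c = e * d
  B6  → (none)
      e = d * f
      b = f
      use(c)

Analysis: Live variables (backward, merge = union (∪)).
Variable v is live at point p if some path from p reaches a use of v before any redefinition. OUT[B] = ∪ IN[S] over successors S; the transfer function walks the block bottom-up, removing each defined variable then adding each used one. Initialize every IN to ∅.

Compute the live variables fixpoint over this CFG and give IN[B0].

Answer: {b, f}

Trace:
Fixpoint table:
  B0:   IN={b, f}   OUT={b}
  B1:   IN={b}   OUT={b, e, f}
  B2:   IN={b, e, f}   OUT={c, e, f}
  B3:   IN={c, e, f}   OUT={b, d, e, f}
  B4:   IN={b, d, e, f}   OUT={b, d, e, f}
  B5:   IN={b, d, e, f}   OUT={c, d, f}
  B6:   IN={c, d, f}   OUT={}

Merge at B0: OUT[B0] = IN[B1] = {b}
Applying B0's transfer function to that OUT value gives IN[B0] (row B0 above).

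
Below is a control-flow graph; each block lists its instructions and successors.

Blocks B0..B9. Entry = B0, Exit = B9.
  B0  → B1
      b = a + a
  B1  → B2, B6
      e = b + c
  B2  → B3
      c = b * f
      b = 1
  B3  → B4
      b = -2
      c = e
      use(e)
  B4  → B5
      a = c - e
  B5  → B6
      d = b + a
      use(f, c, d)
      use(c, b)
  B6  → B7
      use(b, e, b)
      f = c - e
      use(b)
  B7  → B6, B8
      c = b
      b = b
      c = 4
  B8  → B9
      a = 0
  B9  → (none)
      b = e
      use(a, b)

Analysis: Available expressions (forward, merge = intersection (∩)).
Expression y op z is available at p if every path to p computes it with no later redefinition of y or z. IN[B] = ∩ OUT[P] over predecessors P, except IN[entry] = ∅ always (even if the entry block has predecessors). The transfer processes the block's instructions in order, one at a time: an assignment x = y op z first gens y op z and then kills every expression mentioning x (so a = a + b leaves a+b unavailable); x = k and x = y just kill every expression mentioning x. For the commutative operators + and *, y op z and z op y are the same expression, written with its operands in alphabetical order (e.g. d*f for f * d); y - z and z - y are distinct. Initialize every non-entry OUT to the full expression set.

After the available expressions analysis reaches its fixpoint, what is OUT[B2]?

Answer: {a+a}

Trace:
Per-block solution:
  B0:   IN={}   OUT={a+a}
  B1:   IN={a+a}   OUT={a+a, b+c}
  B2:   IN={a+a, b+c}   OUT={a+a}
  B3:   IN={a+a}   OUT={a+a}
  B4:   IN={a+a}   OUT={c-e}
  B5:   IN={c-e}   OUT={a+b, c-e}
  B6:   IN={}   OUT={c-e}
  B7:   IN={c-e}   OUT={}
  B8:   IN={}   OUT={}
  B9:   IN={}   OUT={}

Merge at B2: IN[B2] = OUT[B1] = {a+a, b+c}
Applying B2's transfer function to that IN value gives OUT[B2] (row B2 above).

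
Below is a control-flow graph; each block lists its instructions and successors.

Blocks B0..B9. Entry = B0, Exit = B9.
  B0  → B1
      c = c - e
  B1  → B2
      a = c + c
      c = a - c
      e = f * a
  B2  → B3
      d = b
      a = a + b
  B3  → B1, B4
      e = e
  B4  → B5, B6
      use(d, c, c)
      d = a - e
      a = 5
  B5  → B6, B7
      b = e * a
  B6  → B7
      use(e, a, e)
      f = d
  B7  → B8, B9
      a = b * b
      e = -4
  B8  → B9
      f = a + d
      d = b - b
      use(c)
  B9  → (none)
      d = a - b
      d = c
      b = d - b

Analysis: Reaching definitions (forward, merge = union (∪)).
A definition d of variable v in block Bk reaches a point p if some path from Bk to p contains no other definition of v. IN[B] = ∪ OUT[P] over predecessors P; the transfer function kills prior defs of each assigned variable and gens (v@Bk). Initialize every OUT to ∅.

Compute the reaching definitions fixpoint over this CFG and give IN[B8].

Answer: {a@B7, b@B5, c@B1, d@B4, e@B7, f@B6}

Derivation:
Converged values:
  B0:  IN={}  OUT={c@B0}
  B1:  IN={a@B2, c@B0, c@B1, d@B2, e@B3}  OUT={a@B1, c@B1, d@B2, e@B1}
  B2:  IN={a@B1, c@B1, d@B2, e@B1}  OUT={a@B2, c@B1, d@B2, e@B1}
  B3:  IN={a@B2, c@B1, d@B2, e@B1}  OUT={a@B2, c@B1, d@B2, e@B3}
  B4:  IN={a@B2, c@B1, d@B2, e@B3}  OUT={a@B4, c@B1, d@B4, e@B3}
  B5:  IN={a@B4, c@B1, d@B4, e@B3}  OUT={a@B4, b@B5, c@B1, d@B4, e@B3}
  B6:  IN={a@B4, b@B5, c@B1, d@B4, e@B3}  OUT={a@B4, b@B5, c@B1, d@B4, e@B3, f@B6}
  B7:  IN={a@B4, b@B5, c@B1, d@B4, e@B3, f@B6}  OUT={a@B7, b@B5, c@B1, d@B4, e@B7, f@B6}
  B8:  IN={a@B7, b@B5, c@B1, d@B4, e@B7, f@B6}  OUT={a@B7, b@B5, c@B1, d@B8, e@B7, f@B8}
  B9:  IN={a@B7, b@B5, c@B1, d@B4, d@B8, e@B7, f@B6, f@B8}  OUT={a@B7, b@B9, c@B1, d@B9, e@B7, f@B6, f@B8}

Merge at B8: IN[B8] = OUT[B7] = {a@B7, b@B5, c@B1, d@B4, e@B7, f@B6}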